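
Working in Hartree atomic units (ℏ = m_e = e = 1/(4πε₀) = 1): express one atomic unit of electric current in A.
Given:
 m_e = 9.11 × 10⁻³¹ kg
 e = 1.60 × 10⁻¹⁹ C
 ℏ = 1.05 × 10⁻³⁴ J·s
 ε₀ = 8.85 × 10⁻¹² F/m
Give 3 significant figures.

The unique combination of the constants set to 1 with dimensions of current is I_au = e E_h/ℏ = m_e e⁵/((4πε₀)²ℏ³).
E_h = 4.38 × 10⁻¹⁸ J
e·E_h/ℏ = 6.67 × 10⁻³ A

6.67 × 10⁻³ A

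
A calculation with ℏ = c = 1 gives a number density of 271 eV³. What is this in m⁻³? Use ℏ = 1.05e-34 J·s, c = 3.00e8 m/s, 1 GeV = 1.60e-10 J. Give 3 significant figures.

Number density is [L]⁻³ = [E]³/(ℏc)³.
1 GeV³ → 1/(ℏc)³ × (1 GeV in J)³ = 1.31e47 m⁻³.
Convert the energy scale: 271 eV³ = 2.71e-25 GeV³.
Result: 2.71e-25 × 1.31e47 = 3.55e22 m⁻³.

3.55e22 m⁻³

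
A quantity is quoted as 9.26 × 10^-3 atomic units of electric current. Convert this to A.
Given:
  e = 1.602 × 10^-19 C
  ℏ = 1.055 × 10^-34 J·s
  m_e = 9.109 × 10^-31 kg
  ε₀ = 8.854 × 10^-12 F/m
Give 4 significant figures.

One atomic unit of electric current: I_au = e E_h/ℏ = m_e e⁵/((4πε₀)²ℏ³) = 6.612 × 10^-3 A.
9.26 × 10^-3 × 6.612 × 10^-3 A = 6.123 × 10^-5 A

6.123 × 10^-5 A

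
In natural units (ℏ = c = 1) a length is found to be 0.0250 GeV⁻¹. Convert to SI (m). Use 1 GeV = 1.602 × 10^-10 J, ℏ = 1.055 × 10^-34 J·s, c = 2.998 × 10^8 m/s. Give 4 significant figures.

A length is [E]⁻¹ in ℏ=c=1; restore one factor of ℏc.
1 GeV⁻¹ → ℏc × (1 GeV in J)⁻¹ = 1.974 × 10^-16 m.
Result: 0.0250 × 1.974 × 10^-16 = 4.936 × 10^-18 m.

4.936 × 10^-18 m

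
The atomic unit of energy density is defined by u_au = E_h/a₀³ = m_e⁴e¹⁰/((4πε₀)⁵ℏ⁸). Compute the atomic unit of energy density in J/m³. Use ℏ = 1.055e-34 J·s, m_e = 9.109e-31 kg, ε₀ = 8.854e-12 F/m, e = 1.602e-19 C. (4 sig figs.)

u_au = E_h/a₀³ = m_e⁴e¹⁰/((4πε₀)⁵ℏ⁸)
E_h = 4.354e-18 J
a₀ = 5.297e-11 m
E_h/a₀³ = 2.929e13 J/m³

2.929e13 J/m³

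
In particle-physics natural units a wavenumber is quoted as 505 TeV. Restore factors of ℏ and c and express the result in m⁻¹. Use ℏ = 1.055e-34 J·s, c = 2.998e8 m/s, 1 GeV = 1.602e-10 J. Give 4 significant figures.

2.558e21 m⁻¹

Inverse length is [E]/(ℏc).
1 GeV → 1/(ℏc) × (1 GeV in J) = 5.065e15 m⁻¹.
Convert the energy scale: 505 TeV = 5.05e5 GeV.
Result: 5.05e5 × 5.065e15 = 2.558e21 m⁻¹.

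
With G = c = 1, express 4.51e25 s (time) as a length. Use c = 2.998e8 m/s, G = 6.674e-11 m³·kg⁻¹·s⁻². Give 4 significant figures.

1.352e34 m

Time → length via c.
4.51e25 s × (c) = 1.352e34 m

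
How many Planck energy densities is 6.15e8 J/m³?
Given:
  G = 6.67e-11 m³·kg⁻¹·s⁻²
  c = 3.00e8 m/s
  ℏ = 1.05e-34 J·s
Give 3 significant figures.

1.31e-105

Planck energy density: u_P = c⁷/(ℏG²) = 4.68e113 J/m³.
6.15e8 / 4.68e113 = 1.31e-105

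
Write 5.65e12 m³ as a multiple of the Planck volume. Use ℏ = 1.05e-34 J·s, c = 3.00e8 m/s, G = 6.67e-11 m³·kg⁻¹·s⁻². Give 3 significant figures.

Planck volume: V_P = (ℏG/c³)^(3/2) = 4.18e-105 m³.
5.65e12 / 4.18e-105 = 1.35e117

1.35e117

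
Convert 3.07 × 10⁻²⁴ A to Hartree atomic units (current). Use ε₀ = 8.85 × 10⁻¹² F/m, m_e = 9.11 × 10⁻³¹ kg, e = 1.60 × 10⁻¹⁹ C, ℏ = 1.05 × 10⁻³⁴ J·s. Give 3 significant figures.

atomic unit of electric current: I_au = e E_h/ℏ = m_e e⁵/((4πε₀)²ℏ³) = 6.67 × 10⁻³ A.
3.07 × 10⁻²⁴ / 6.67 × 10⁻³ = 4.60 × 10⁻²²

4.60 × 10⁻²²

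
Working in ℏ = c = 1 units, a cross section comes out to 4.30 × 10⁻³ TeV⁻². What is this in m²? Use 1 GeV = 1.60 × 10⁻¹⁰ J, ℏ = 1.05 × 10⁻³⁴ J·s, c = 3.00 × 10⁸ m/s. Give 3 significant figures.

Area is [L]² = [E]⁻²·(ℏc)²; restore (ℏc)².
1 GeV⁻² → (ℏc)² × (1 GeV in J)⁻² = 3.88 × 10⁻³² m².
Convert the energy scale: 4.30 × 10⁻³ TeV⁻² = 4.30 × 10⁻⁹ GeV⁻².
Result: 4.30 × 10⁻⁹ × 3.88 × 10⁻³² = 1.67 × 10⁻⁴⁰ m².

1.67 × 10⁻⁴⁰ m²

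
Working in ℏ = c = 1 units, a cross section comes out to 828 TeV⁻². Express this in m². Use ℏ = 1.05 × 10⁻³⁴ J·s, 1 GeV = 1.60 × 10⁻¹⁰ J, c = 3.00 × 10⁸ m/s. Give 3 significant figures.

3.21 × 10⁻³⁵ m²

Area is [L]² = [E]⁻²·(ℏc)²; restore (ℏc)².
1 GeV⁻² → (ℏc)² × (1 GeV in J)⁻² = 3.88 × 10⁻³² m².
Convert the energy scale: 828 TeV⁻² = 8.28 × 10⁻⁴ GeV⁻².
Result: 8.28 × 10⁻⁴ × 3.88 × 10⁻³² = 3.21 × 10⁻³⁵ m².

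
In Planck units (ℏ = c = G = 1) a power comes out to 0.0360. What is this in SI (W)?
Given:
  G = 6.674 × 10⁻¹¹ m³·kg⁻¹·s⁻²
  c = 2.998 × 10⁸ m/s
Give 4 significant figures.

One Planck power: P_P = c⁵/G = 3.629 × 10⁵² W.
0.0360 × 3.629 × 10⁵² W = 1.306 × 10⁵¹ W

1.306 × 10⁵¹ W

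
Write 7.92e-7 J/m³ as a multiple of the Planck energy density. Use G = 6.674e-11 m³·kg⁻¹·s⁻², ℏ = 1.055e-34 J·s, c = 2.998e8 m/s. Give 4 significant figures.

1.710e-120

Planck energy density: u_P = c⁷/(ℏG²) = 4.632e113 J/m³.
7.92e-7 / 4.632e113 = 1.710e-120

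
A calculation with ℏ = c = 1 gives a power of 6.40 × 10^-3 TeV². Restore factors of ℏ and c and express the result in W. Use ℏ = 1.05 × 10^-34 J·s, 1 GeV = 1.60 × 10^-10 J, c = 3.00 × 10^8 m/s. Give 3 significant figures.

Power is [E]/[T] = [E]²/ℏ.
1 GeV² → 1/ℏ × (1 GeV in J)² = 2.44 × 10^14 W.
Convert the energy scale: 6.40 × 10^-3 TeV² = 6.40 × 10^3 GeV².
Result: 6.40 × 10^3 × 2.44 × 10^14 = 1.56 × 10^18 W.

1.56 × 10^18 W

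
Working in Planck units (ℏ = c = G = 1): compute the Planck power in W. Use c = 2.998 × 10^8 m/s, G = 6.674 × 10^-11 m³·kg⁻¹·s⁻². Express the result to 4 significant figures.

The unique combination of the constants set to 1 with dimensions of power is P_P = c⁵/G.
  = 2.422 × 10^42 / 6.674 × 10^-11
  = 3.629 × 10^52 W

3.629 × 10^52 W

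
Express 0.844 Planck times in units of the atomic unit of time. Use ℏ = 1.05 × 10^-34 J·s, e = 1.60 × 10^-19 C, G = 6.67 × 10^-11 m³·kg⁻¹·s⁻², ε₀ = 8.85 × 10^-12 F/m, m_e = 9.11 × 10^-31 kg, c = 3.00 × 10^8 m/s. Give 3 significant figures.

1.89 × 10^-27

Planck time: t_P = √(ℏG/c⁵) = 5.37 × 10^-44 s
atomic unit of time: τ_au = (4πε₀)²ℏ³/(m_e e⁴) = 2.40 × 10^-17 s
0.844 × 5.37 × 10^-44 / 2.40 × 10^-17 = 1.89 × 10^-27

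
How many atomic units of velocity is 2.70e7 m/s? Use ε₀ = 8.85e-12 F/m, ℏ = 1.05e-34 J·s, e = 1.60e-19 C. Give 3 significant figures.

12.3

atomic unit of velocity: v_au = e²/(4πε₀ℏ) = 2.19e6 m/s.
2.70e7 / 2.19e6 = 12.3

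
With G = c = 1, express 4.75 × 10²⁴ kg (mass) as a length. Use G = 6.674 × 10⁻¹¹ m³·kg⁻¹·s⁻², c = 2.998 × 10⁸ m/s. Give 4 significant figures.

In G = c = 1 units mass has dimensions of length; the conversion factor is G/c².
4.75 × 10²⁴ kg × (G/c²) = 3.527 × 10⁻³ m

3.527 × 10⁻³ m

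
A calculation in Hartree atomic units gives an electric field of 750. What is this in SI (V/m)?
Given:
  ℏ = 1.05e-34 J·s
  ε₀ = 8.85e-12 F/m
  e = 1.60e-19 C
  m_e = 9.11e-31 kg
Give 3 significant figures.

One atomic unit of electric field: E_au = E_h/(e a₀) = m_e²e⁵/((4πε₀)³ℏ⁴) = 5.20e11 V/m.
750 × 5.20e11 V/m = 3.90e14 V/m

3.90e14 V/m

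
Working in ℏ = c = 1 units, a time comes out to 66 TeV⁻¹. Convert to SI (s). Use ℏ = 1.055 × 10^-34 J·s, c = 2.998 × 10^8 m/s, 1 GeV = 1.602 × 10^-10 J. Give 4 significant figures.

A time is [E]⁻¹ in ℏ=c=1; restore one factor of ℏ.
1 GeV⁻¹ → ℏ × (1 GeV in J)⁻¹ = 6.586 × 10^-25 s.
Convert the energy scale: 66 TeV⁻¹ = 0.0660 GeV⁻¹.
Result: 0.0660 × 6.586 × 10^-25 = 4.346 × 10^-26 s.

4.346 × 10^-26 s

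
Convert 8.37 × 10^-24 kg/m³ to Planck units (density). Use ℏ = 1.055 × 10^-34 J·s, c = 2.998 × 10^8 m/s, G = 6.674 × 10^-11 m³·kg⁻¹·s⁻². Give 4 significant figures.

1.624 × 10^-120

Planck density: ρ_P = c⁵/(ℏG²) = 5.154 × 10^96 kg/m³.
8.37 × 10^-24 / 5.154 × 10^96 = 1.624 × 10^-120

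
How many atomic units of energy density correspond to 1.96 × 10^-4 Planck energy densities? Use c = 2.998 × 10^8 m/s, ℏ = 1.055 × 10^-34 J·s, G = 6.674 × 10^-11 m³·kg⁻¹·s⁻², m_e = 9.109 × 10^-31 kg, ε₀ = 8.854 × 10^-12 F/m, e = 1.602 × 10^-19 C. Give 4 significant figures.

3.100 × 10^96

Planck energy density: u_P = c⁷/(ℏG²) = 4.632 × 10^113 J/m³
atomic unit of energy density: u_au = E_h/a₀³ = m_e⁴e¹⁰/((4πε₀)⁵ℏ⁸) = 2.929 × 10^13 J/m³
1.96 × 10^-4 × 4.632 × 10^113 / 2.929 × 10^13 = 3.100 × 10^96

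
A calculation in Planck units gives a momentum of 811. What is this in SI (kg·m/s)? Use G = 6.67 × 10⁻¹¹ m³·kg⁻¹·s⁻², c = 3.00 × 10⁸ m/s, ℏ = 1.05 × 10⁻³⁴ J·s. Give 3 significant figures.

5.29 × 10³ kg·m/s

One Planck momentum: p_P = √(ℏc³/G) = 6.52 kg·m/s.
811 × 6.52 kg·m/s = 5.29 × 10³ kg·m/s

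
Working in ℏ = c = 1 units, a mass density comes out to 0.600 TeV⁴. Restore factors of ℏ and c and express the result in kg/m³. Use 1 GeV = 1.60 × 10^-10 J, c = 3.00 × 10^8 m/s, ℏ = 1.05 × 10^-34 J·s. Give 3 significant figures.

1.40 × 10^32 kg/m³

Mass density is [E]/(c²[L]³) = [E]⁴/(ℏ³c⁵).
1 GeV⁴ → 1/(ℏ³c⁵) × (1 GeV in J)⁴ = 2.33 × 10^20 kg/m³.
Convert the energy scale: 0.600 TeV⁴ = 6.00 × 10^11 GeV⁴.
Result: 6.00 × 10^11 × 2.33 × 10^20 = 1.40 × 10^32 kg/m³.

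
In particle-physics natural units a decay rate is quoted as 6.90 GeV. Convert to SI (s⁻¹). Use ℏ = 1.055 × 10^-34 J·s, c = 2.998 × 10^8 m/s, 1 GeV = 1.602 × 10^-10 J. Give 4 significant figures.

1.048 × 10^25 s⁻¹

A rate is [E]/ℏ; divide by ℏ.
1 GeV → 1/ℏ × (1 GeV in J) = 1.518 × 10^24 s⁻¹.
Result: 6.90 × 1.518 × 10^24 = 1.048 × 10^25 s⁻¹.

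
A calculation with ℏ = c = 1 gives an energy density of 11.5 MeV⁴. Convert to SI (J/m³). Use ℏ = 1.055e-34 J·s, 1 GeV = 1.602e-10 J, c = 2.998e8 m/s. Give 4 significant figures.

2.394e26 J/m³

[E]/[L]³ = [E]⁴/(ℏc)³; restore (ℏc)⁻³.
1 GeV⁴ → 1/(ℏc)³ × (1 GeV in J)⁴ = 2.082e37 J/m³.
Convert the energy scale: 11.5 MeV⁴ = 1.15e-11 GeV⁴.
Result: 1.15e-11 × 2.082e37 = 2.394e26 J/m³.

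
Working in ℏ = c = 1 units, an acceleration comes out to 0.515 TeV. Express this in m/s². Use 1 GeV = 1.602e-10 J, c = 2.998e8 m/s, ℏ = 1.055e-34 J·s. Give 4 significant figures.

Acceleration is [L]/[T]² = c·[E]/ℏ.
1 GeV → c/ℏ × (1 GeV in J) = 4.552e32 m/s².
Convert the energy scale: 0.515 TeV = 515 GeV.
Result: 515 × 4.552e32 = 2.344e35 m/s².

2.344e35 m/s²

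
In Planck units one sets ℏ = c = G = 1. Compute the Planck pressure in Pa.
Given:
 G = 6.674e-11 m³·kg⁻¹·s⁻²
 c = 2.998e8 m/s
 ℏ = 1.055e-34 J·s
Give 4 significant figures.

4.632e113 Pa

p_P = c⁷/(ℏG²)
  = 2.177e59 / 4.699e-55
  = 4.632e113 Pa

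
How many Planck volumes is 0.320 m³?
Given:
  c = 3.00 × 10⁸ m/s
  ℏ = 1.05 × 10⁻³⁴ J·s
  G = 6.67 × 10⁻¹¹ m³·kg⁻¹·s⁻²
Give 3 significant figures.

7.66 × 10¹⁰³

Planck volume: V_P = (ℏG/c³)^(3/2) = 4.18 × 10⁻¹⁰⁵ m³.
0.320 / 4.18 × 10⁻¹⁰⁵ = 7.66 × 10¹⁰³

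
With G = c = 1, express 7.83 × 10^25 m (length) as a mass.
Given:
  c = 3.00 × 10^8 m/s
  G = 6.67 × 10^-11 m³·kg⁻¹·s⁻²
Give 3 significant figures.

Length → mass via c²/G.
7.83 × 10^25 m × (c²/G) = 1.06 × 10^53 kg

1.06 × 10^53 kg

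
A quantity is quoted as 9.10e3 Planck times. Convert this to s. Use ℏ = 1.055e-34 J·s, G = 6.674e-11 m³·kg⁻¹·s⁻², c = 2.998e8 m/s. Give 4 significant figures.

One Planck time: t_P = √(ℏG/c⁵) = 5.392e-44 s.
9.10e3 × 5.392e-44 s = 4.907e-40 s

4.907e-40 s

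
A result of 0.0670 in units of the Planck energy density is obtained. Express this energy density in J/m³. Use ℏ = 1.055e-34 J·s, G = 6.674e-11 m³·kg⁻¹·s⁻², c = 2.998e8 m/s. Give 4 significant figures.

3.104e112 J/m³

One Planck energy density: u_P = c⁷/(ℏG²) = 4.632e113 J/m³.
0.0670 × 4.632e113 J/m³ = 3.104e112 J/m³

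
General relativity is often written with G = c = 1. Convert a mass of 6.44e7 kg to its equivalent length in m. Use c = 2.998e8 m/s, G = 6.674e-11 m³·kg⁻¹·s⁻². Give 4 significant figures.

4.782e-20 m

In G = c = 1 units mass has dimensions of length; the conversion factor is G/c².
6.44e7 kg × (G/c²) = 4.782e-20 m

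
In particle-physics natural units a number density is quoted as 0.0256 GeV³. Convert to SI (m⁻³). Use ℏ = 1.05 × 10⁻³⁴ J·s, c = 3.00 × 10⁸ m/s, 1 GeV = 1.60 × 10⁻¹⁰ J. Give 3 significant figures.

3.35 × 10⁴⁵ m⁻³

Number density is [L]⁻³ = [E]³/(ℏc)³.
1 GeV³ → 1/(ℏc)³ × (1 GeV in J)³ = 1.31 × 10⁴⁷ m⁻³.
Result: 0.0256 × 1.31 × 10⁴⁷ = 3.35 × 10⁴⁵ m⁻³.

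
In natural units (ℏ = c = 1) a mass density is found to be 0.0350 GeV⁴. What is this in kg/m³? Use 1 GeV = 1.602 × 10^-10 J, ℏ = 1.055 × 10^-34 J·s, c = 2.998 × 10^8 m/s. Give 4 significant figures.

8.106 × 10^18 kg/m³

Mass density is [E]/(c²[L]³) = [E]⁴/(ℏ³c⁵).
1 GeV⁴ → 1/(ℏ³c⁵) × (1 GeV in J)⁴ = 2.316 × 10^20 kg/m³.
Result: 0.0350 × 2.316 × 10^20 = 8.106 × 10^18 kg/m³.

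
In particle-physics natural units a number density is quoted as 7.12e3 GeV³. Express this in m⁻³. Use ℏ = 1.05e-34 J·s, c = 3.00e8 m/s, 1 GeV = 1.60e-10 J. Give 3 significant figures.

9.33e50 m⁻³

Number density is [L]⁻³ = [E]³/(ℏc)³.
1 GeV³ → 1/(ℏc)³ × (1 GeV in J)³ = 1.31e47 m⁻³.
Result: 7.12e3 × 1.31e47 = 9.33e50 m⁻³.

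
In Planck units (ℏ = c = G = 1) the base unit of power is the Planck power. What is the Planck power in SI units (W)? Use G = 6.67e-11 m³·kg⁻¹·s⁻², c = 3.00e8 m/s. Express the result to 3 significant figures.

P_P = c⁵/G
  = 2.43e42 / 6.67e-11
  = 3.64e52 W

3.64e52 W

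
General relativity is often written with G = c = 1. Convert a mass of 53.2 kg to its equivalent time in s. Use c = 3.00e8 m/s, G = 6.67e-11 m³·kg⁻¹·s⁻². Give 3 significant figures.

Mass → time via G/c³.
53.2 kg × (G/c³) = 1.31e-34 s

1.31e-34 s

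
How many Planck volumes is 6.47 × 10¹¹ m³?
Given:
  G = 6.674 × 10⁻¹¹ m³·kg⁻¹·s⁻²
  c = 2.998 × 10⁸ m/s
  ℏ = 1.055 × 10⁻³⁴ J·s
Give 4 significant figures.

1.532 × 10¹¹⁶

Planck volume: V_P = (ℏG/c³)^(3/2) = 4.224 × 10⁻¹⁰⁵ m³.
6.47 × 10¹¹ / 4.224 × 10⁻¹⁰⁵ = 1.532 × 10¹¹⁶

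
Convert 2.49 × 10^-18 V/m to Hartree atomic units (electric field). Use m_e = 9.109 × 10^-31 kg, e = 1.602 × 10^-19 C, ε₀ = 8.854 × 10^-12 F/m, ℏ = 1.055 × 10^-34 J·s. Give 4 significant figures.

4.853 × 10^-30

atomic unit of electric field: E_au = E_h/(e a₀) = m_e²e⁵/((4πε₀)³ℏ⁴) = 5.131 × 10^11 V/m.
2.49 × 10^-18 / 5.131 × 10^11 = 4.853 × 10^-30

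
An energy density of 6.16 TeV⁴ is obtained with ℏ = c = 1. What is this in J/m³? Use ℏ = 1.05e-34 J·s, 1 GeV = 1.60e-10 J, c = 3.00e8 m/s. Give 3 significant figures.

[E]/[L]³ = [E]⁴/(ℏc)³; restore (ℏc)⁻³.
1 GeV⁴ → 1/(ℏc)³ × (1 GeV in J)⁴ = 2.10e37 J/m³.
Convert the energy scale: 6.16 TeV⁴ = 6.16e12 GeV⁴.
Result: 6.16e12 × 2.10e37 = 1.29e50 J/m³.

1.29e50 J/m³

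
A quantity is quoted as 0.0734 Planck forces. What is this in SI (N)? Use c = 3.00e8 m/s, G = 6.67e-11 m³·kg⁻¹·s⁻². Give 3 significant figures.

8.91e42 N

One Planck force: F_P = c⁴/G = 1.21e44 N.
0.0734 × 1.21e44 N = 8.91e42 N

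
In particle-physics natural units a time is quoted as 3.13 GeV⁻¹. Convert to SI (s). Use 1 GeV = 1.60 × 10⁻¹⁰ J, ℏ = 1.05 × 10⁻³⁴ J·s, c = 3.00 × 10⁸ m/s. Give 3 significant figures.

A time is [E]⁻¹ in ℏ=c=1; restore one factor of ℏ.
1 GeV⁻¹ → ℏ × (1 GeV in J)⁻¹ = 6.56 × 10⁻²⁵ s.
Result: 3.13 × 6.56 × 10⁻²⁵ = 2.05 × 10⁻²⁴ s.

2.05 × 10⁻²⁴ s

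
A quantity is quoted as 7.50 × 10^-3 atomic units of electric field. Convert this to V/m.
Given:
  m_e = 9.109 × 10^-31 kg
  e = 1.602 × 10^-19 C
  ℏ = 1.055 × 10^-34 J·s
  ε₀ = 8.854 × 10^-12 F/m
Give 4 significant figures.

3.848 × 10^9 V/m

One atomic unit of electric field: E_au = E_h/(e a₀) = m_e²e⁵/((4πε₀)³ℏ⁴) = 5.131 × 10^11 V/m.
7.50 × 10^-3 × 5.131 × 10^11 V/m = 3.848 × 10^9 V/m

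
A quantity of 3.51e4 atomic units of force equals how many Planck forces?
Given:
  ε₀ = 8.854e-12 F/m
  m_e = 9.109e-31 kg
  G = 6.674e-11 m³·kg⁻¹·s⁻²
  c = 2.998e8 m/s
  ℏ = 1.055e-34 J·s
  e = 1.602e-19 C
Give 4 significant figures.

atomic unit of force: F_au = E_h/a₀ = m_e²e⁶/((4πε₀)³ℏ⁴) = 8.220e-8 N
Planck force: F_P = c⁴/G = 1.210e44 N
3.51e4 × 8.220e-8 / 1.210e44 = 2.384e-47

2.384e-47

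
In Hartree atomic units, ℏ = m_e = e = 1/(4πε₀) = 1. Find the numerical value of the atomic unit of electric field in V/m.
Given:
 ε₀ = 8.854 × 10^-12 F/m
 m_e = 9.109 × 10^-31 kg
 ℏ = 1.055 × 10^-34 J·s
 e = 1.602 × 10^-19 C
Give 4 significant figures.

5.131 × 10^11 V/m

The unique combination of the constants set to 1 with dimensions of electric field is E_au = E_h/(e a₀) = m_e²e⁵/((4πε₀)³ℏ⁴).
E_h = 4.354 × 10^-18 J
a₀ = 5.297 × 10^-11 m
E_h/(e·a₀) = 5.131 × 10^11 V/m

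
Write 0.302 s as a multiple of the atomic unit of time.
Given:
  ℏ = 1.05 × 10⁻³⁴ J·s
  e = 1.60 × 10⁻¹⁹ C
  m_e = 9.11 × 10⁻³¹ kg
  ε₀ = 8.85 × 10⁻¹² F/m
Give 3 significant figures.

1.26 × 10¹⁶

atomic unit of time: τ_au = (4πε₀)²ℏ³/(m_e e⁴) = 2.40 × 10⁻¹⁷ s.
0.302 / 2.40 × 10⁻¹⁷ = 1.26 × 10¹⁶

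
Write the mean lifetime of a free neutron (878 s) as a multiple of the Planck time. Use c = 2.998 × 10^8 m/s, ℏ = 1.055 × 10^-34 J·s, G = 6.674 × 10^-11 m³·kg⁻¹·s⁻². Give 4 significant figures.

Planck time: t_P = √(ℏG/c⁵) = 5.392 × 10^-44 s.
878 / 5.392 × 10^-44 = 1.628 × 10^46

1.628 × 10^46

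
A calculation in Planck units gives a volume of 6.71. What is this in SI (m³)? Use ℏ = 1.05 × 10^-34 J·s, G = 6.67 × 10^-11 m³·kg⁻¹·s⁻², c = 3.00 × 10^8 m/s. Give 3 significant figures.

2.80 × 10^-104 m³

One Planck volume: V_P = (ℏG/c³)^(3/2) = 4.18 × 10^-105 m³.
6.71 × 4.18 × 10^-105 m³ = 2.80 × 10^-104 m³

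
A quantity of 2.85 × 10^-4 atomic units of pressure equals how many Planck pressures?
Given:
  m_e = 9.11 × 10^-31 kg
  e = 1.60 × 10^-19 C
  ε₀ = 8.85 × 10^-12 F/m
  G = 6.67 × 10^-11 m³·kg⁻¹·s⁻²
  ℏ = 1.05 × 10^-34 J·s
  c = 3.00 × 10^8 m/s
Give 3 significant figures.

atomic unit of pressure: P_au = E_h/a₀³ = m_e⁴e¹⁰/((4πε₀)⁵ℏ⁸) = 3.01 × 10^13 Pa
Planck pressure: p_P = c⁷/(ℏG²) = 4.68 × 10^113 Pa
2.85 × 10^-4 × 3.01 × 10^13 / 4.68 × 10^113 = 1.83 × 10^-104

1.83 × 10^-104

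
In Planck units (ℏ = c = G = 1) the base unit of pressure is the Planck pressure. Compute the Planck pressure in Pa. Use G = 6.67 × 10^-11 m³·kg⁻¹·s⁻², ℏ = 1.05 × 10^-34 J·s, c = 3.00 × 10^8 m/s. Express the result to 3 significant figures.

4.68 × 10^113 Pa

p_P = c⁷/(ℏG²)
  = 2.19 × 10^59 / 4.67 × 10^-55
  = 4.68 × 10^113 Pa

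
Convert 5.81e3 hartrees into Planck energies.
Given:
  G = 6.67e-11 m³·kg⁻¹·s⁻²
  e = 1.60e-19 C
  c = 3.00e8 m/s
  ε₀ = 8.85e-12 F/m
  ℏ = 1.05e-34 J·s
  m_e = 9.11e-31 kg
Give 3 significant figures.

1.30e-23

hartree: E_h = m_e e⁴/(4πε₀ℏ)² = 4.38e-18 J
Planck energy: E_P = √(ℏc⁵/G) = 1.96e9 J
5.81e3 × 4.38e-18 / 1.96e9 = 1.30e-23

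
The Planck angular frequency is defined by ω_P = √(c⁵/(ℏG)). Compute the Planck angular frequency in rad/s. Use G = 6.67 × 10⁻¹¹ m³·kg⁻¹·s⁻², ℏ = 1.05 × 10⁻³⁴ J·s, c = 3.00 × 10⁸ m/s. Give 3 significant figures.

ω_P = √(c⁵/(ℏG))
  = √(3.47 × 10⁸⁶)
  = 1.86 × 10⁴³ rad/s

1.86 × 10⁴³ rad/s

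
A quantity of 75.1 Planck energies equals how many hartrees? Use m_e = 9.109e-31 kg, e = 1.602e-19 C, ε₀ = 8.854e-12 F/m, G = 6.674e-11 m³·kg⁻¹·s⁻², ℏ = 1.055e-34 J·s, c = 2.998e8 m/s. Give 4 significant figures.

3.375e28

Planck energy: E_P = √(ℏc⁵/G) = 1.957e9 J
hartree: E_h = m_e e⁴/(4πε₀ℏ)² = 4.354e-18 J
75.1 × 1.957e9 / 4.354e-18 = 3.375e28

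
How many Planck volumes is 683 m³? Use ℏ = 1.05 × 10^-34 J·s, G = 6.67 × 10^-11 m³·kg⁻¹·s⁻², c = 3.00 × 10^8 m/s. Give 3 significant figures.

Planck volume: V_P = (ℏG/c³)^(3/2) = 4.18 × 10^-105 m³.
683 / 4.18 × 10^-105 = 1.63 × 10^107

1.63 × 10^107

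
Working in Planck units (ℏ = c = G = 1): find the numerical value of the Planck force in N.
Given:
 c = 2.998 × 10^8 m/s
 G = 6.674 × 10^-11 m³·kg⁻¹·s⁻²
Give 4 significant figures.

1.210 × 10^44 N

Dimensional analysis gives F_P = c⁴/G.
  = 8.078 × 10^33 / 6.674 × 10^-11
  = 1.210 × 10^44 N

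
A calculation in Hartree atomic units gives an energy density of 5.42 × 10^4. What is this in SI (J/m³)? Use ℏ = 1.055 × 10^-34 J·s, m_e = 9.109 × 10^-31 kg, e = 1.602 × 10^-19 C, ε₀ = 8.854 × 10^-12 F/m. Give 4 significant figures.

1.588 × 10^18 J/m³

One atomic unit of energy density: u_au = E_h/a₀³ = m_e⁴e¹⁰/((4πε₀)⁵ℏ⁸) = 2.929 × 10^13 J/m³.
5.42 × 10^4 × 2.929 × 10^13 J/m³ = 1.588 × 10^18 J/m³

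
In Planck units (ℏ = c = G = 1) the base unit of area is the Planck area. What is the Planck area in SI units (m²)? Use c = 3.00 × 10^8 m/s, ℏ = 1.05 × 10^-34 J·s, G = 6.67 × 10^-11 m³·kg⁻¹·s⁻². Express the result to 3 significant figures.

A_P = ℏG/c³
  = 7.00 × 10^-45 / 2.70 × 10^25
  = 2.59 × 10^-70 m²

2.59 × 10^-70 m²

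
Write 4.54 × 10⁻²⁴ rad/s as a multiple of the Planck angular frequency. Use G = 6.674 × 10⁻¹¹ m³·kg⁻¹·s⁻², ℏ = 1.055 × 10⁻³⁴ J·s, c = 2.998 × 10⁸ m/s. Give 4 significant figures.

Planck angular frequency: ω_P = √(c⁵/(ℏG)) = 1.855 × 10⁴³ rad/s.
4.54 × 10⁻²⁴ / 1.855 × 10⁴³ = 2.448 × 10⁻⁶⁷

2.448 × 10⁻⁶⁷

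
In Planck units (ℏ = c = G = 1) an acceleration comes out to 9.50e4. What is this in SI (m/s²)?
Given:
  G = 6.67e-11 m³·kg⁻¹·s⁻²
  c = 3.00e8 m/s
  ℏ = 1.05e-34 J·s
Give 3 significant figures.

One Planck acceleration: a_P = √(c⁷/(ℏG)) = 5.59e51 m/s².
9.50e4 × 5.59e51 m/s² = 5.31e56 m/s²

5.31e56 m/s²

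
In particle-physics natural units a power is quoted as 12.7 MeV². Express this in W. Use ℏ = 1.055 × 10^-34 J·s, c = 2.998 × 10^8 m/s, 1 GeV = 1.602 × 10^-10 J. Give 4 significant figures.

Power is [E]/[T] = [E]²/ℏ.
1 GeV² → 1/ℏ × (1 GeV in J)² = 2.433 × 10^14 W.
Convert the energy scale: 12.7 MeV² = 1.27 × 10^-5 GeV².
Result: 1.27 × 10^-5 × 2.433 × 10^14 = 3.089 × 10^9 W.

3.089 × 10^9 W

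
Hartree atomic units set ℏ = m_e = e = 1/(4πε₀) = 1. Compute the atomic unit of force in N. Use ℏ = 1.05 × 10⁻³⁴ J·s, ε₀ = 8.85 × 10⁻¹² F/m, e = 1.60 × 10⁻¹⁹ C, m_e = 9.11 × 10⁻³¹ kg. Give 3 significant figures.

From ℏ = m_e = e = 1/(4πε₀) = 1 the force scale is F_au = E_h/a₀ = m_e²e⁶/((4πε₀)³ℏ⁴).
E_h = 4.38 × 10⁻¹⁸ J
a₀ = 5.26 × 10⁻¹¹ m
E_h/a₀ = 8.33 × 10⁻⁸ N

8.33 × 10⁻⁸ N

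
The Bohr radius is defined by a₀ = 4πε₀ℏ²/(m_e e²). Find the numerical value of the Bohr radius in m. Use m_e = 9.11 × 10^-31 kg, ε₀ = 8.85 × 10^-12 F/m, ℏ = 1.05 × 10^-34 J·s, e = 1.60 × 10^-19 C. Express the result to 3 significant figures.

a₀ = 4πε₀ℏ²/(m_e e²)
  = 1.23 × 10^-78 / 2.33 × 10^-68
  = 5.26 × 10^-11 m

5.26 × 10^-11 m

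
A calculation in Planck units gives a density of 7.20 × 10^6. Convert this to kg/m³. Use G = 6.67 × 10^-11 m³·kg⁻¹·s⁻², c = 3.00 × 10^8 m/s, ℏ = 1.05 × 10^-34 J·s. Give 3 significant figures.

3.75 × 10^103 kg/m³

One Planck density: ρ_P = c⁵/(ℏG²) = 5.20 × 10^96 kg/m³.
7.20 × 10^6 × 5.20 × 10^96 kg/m³ = 3.75 × 10^103 kg/m³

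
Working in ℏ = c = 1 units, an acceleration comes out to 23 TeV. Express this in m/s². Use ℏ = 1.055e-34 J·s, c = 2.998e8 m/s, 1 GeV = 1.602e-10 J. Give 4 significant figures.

1.047e37 m/s²

Acceleration is [L]/[T]² = c·[E]/ℏ.
1 GeV → c/ℏ × (1 GeV in J) = 4.552e32 m/s².
Convert the energy scale: 23 TeV = 2.30e4 GeV.
Result: 2.30e4 × 4.552e32 = 1.047e37 m/s².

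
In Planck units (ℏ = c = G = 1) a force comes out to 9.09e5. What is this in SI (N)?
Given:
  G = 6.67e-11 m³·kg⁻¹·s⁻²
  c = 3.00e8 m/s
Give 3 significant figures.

One Planck force: F_P = c⁴/G = 1.21e44 N.
9.09e5 × 1.21e44 N = 1.10e50 N

1.10e50 N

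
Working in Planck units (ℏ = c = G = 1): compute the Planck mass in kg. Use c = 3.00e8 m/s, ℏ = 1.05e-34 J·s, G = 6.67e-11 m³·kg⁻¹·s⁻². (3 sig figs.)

Dimensional analysis gives m_P = √(ℏc/G).
  = √(4.72e-16)
  = 2.17e-8 kg

2.17e-8 kg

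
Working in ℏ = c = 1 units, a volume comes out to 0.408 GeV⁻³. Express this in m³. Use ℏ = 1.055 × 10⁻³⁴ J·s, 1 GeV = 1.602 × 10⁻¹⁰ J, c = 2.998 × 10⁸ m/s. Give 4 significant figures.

3.140 × 10⁻⁴⁸ m³

Volume is [L]³ = [E]⁻³·(ℏc)³.
1 GeV⁻³ → (ℏc)³ × (1 GeV in J)⁻³ = 7.696 × 10⁻⁴⁸ m³.
Result: 0.408 × 7.696 × 10⁻⁴⁸ = 3.140 × 10⁻⁴⁸ m³.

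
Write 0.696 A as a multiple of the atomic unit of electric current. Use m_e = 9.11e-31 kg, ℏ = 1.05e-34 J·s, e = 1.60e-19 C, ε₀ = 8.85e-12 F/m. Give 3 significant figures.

104

atomic unit of electric current: I_au = e E_h/ℏ = m_e e⁵/((4πε₀)²ℏ³) = 6.67e-3 A.
0.696 / 6.67e-3 = 104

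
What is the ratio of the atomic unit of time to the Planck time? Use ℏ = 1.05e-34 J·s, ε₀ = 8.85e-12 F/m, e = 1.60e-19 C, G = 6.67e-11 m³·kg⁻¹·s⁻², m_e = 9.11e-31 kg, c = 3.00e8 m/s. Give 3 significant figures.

atomic unit of time: τ_au = (4πε₀)²ℏ³/(m_e e⁴) = 2.40e-17 s
Planck time: t_P = √(ℏG/c⁵) = 5.37e-44 s
ratio = 2.40e-17 / 5.37e-44 = 4.47e26

4.47e26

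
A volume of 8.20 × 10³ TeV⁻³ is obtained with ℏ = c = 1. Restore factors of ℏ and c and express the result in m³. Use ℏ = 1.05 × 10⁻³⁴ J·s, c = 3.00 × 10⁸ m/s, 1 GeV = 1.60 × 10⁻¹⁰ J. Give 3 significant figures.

6.26 × 10⁻⁵³ m³

Volume is [L]³ = [E]⁻³·(ℏc)³.
1 GeV⁻³ → (ℏc)³ × (1 GeV in J)⁻³ = 7.63 × 10⁻⁴⁸ m³.
Convert the energy scale: 8.20 × 10³ TeV⁻³ = 8.20 × 10⁻⁶ GeV⁻³.
Result: 8.20 × 10⁻⁶ × 7.63 × 10⁻⁴⁸ = 6.26 × 10⁻⁵³ m³.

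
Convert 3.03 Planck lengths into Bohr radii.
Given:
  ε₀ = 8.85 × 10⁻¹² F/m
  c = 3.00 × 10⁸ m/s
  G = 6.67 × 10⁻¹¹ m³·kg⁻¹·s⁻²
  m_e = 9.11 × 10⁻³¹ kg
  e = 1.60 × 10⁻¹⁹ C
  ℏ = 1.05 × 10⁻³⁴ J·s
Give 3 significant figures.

Planck length: ℓ_P = √(ℏG/c³) = 1.61 × 10⁻³⁵ m
Bohr radius: a₀ = 4πε₀ℏ²/(m_e e²) = 5.26 × 10⁻¹¹ m
3.03 × 1.61 × 10⁻³⁵ / 5.26 × 10⁻¹¹ = 9.28 × 10⁻²⁵

9.28 × 10⁻²⁵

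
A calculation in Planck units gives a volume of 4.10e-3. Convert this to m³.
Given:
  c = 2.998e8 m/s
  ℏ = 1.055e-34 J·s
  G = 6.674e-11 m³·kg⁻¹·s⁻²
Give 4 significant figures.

1.732e-107 m³

One Planck volume: V_P = (ℏG/c³)^(3/2) = 4.224e-105 m³.
4.10e-3 × 4.224e-105 m³ = 1.732e-107 m³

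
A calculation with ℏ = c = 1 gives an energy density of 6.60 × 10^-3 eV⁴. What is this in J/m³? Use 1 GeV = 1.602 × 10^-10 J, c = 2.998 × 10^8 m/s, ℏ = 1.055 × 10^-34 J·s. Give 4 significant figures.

[E]/[L]³ = [E]⁴/(ℏc)³; restore (ℏc)⁻³.
1 GeV⁴ → 1/(ℏc)³ × (1 GeV in J)⁴ = 2.082 × 10^37 J/m³.
Convert the energy scale: 6.60 × 10^-3 eV⁴ = 6.60 × 10^-39 GeV⁴.
Result: 6.60 × 10^-39 × 2.082 × 10^37 = 0.1374 J/m³.

0.1374 J/m³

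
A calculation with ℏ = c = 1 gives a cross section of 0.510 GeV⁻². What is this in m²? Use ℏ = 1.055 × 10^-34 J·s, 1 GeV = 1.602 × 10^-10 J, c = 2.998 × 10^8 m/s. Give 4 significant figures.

1.988 × 10^-32 m²

Area is [L]² = [E]⁻²·(ℏc)²; restore (ℏc)².
1 GeV⁻² → (ℏc)² × (1 GeV in J)⁻² = 3.898 × 10^-32 m².
Result: 0.510 × 3.898 × 10^-32 = 1.988 × 10^-32 m².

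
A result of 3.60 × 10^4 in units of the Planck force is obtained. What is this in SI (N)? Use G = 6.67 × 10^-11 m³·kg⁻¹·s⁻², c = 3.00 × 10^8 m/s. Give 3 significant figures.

One Planck force: F_P = c⁴/G = 1.21 × 10^44 N.
3.60 × 10^4 × 1.21 × 10^44 N = 4.37 × 10^48 N

4.37 × 10^48 N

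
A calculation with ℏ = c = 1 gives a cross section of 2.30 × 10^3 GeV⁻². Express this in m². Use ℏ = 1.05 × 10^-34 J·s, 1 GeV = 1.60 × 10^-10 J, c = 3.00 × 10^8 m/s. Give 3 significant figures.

8.91 × 10^-29 m²

Area is [L]² = [E]⁻²·(ℏc)²; restore (ℏc)².
1 GeV⁻² → (ℏc)² × (1 GeV in J)⁻² = 3.88 × 10^-32 m².
Result: 2.30 × 10^3 × 3.88 × 10^-32 = 8.91 × 10^-29 m².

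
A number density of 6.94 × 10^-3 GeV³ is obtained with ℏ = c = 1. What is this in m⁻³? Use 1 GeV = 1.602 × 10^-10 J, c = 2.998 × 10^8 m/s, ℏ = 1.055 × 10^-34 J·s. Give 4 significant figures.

9.018 × 10^44 m⁻³

Number density is [L]⁻³ = [E]³/(ℏc)³.
1 GeV³ → 1/(ℏc)³ × (1 GeV in J)³ = 1.299 × 10^47 m⁻³.
Result: 6.94 × 10^-3 × 1.299 × 10^47 = 9.018 × 10^44 m⁻³.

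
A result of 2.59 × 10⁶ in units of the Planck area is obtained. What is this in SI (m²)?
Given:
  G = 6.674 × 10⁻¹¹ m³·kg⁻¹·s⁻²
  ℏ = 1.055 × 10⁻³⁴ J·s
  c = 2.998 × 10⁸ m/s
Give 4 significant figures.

One Planck area: A_P = ℏG/c³ = 2.613 × 10⁻⁷⁰ m².
2.59 × 10⁶ × 2.613 × 10⁻⁷⁰ m² = 6.768 × 10⁻⁶⁴ m²

6.768 × 10⁻⁶⁴ m²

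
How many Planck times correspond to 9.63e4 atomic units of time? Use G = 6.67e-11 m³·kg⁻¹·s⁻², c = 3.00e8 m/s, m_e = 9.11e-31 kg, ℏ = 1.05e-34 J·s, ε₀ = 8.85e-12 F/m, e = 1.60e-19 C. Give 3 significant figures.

atomic unit of time: τ_au = (4πε₀)²ℏ³/(m_e e⁴) = 2.40e-17 s
Planck time: t_P = √(ℏG/c⁵) = 5.37e-44 s
9.63e4 × 2.40e-17 / 5.37e-44 = 4.30e31

4.30e31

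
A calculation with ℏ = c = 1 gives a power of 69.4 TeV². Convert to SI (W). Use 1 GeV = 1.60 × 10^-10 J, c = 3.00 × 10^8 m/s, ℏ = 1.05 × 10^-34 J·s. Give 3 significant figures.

1.69 × 10^22 W

Power is [E]/[T] = [E]²/ℏ.
1 GeV² → 1/ℏ × (1 GeV in J)² = 2.44 × 10^14 W.
Convert the energy scale: 69.4 TeV² = 6.94 × 10^7 GeV².
Result: 6.94 × 10^7 × 2.44 × 10^14 = 1.69 × 10^22 W.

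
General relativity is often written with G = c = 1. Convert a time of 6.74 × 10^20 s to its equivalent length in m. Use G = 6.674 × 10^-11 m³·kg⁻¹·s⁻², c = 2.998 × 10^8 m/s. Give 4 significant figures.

2.021 × 10^29 m

Time → length via c.
6.74 × 10^20 s × (c) = 2.021 × 10^29 m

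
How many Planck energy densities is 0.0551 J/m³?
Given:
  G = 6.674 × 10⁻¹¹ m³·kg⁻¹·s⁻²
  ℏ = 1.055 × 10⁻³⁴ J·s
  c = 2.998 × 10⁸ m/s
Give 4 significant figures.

1.189 × 10⁻¹¹⁵

Planck energy density: u_P = c⁷/(ℏG²) = 4.632 × 10¹¹³ J/m³.
0.0551 / 4.632 × 10¹¹³ = 1.189 × 10⁻¹¹⁵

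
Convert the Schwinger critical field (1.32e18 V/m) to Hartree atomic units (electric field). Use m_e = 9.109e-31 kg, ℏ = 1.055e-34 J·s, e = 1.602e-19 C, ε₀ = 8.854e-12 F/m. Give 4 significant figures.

atomic unit of electric field: E_au = E_h/(e a₀) = m_e²e⁵/((4πε₀)³ℏ⁴) = 5.131e11 V/m.
1.32e18 / 5.131e11 = 2.573e6

2.573e6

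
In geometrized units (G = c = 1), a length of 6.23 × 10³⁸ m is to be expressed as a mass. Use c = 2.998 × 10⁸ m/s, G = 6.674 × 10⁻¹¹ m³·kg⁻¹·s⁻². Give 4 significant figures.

8.390 × 10⁶⁵ kg

Length → mass via c²/G.
6.23 × 10³⁸ m × (c²/G) = 8.390 × 10⁶⁵ kg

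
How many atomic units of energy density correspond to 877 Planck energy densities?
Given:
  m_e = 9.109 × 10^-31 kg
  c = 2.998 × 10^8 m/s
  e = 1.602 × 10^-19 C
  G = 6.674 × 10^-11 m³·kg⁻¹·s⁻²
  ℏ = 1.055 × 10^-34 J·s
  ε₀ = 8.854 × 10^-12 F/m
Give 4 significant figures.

1.387 × 10^103

Planck energy density: u_P = c⁷/(ℏG²) = 4.632 × 10^113 J/m³
atomic unit of energy density: u_au = E_h/a₀³ = m_e⁴e¹⁰/((4πε₀)⁵ℏ⁸) = 2.929 × 10^13 J/m³
877 × 4.632 × 10^113 / 2.929 × 10^13 = 1.387 × 10^103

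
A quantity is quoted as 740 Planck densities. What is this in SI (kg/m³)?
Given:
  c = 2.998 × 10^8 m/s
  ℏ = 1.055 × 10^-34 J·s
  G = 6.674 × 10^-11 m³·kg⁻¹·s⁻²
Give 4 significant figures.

One Planck density: ρ_P = c⁵/(ℏG²) = 5.154 × 10^96 kg/m³.
740 × 5.154 × 10^96 kg/m³ = 3.814 × 10^99 kg/m³

3.814 × 10^99 kg/m³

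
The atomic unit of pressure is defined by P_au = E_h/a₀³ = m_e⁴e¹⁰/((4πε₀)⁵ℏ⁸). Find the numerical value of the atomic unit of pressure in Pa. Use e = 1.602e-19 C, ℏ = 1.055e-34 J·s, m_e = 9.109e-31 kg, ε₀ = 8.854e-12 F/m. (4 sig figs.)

2.929e13 Pa

P_au = E_h/a₀³ = m_e⁴e¹⁰/((4πε₀)⁵ℏ⁸)
E_h = 4.354e-18 J
a₀ = 5.297e-11 m
E_h/a₀³ = 2.929e13 Pa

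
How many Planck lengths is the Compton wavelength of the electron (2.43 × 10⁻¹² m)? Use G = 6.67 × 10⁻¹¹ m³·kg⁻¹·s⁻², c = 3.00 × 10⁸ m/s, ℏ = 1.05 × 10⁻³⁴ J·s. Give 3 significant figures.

1.51 × 10²³

Planck length: ℓ_P = √(ℏG/c³) = 1.61 × 10⁻³⁵ m.
2.43 × 10⁻¹² / 1.61 × 10⁻³⁵ = 1.51 × 10²³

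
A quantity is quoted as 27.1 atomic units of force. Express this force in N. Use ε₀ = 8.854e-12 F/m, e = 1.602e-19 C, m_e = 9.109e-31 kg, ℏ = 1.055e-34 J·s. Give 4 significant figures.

One atomic unit of force: F_au = E_h/a₀ = m_e²e⁶/((4πε₀)³ℏ⁴) = 8.220e-8 N.
27.1 × 8.220e-8 N = 2.228e-6 N

2.228e-6 N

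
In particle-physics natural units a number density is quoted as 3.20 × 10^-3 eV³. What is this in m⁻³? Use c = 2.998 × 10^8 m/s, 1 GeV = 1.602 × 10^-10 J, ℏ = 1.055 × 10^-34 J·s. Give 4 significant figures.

4.158 × 10^17 m⁻³

Number density is [L]⁻³ = [E]³/(ℏc)³.
1 GeV³ → 1/(ℏc)³ × (1 GeV in J)³ = 1.299 × 10^47 m⁻³.
Convert the energy scale: 3.20 × 10^-3 eV³ = 3.20 × 10^-30 GeV³.
Result: 3.20 × 10^-30 × 1.299 × 10^47 = 4.158 × 10^17 m⁻³.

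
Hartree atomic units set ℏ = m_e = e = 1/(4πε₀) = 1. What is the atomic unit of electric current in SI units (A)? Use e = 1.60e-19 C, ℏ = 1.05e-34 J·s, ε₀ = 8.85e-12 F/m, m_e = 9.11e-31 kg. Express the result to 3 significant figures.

From ℏ = m_e = e = 1/(4πε₀) = 1 the current scale is I_au = e E_h/ℏ = m_e e⁵/((4πε₀)²ℏ³).
E_h = 4.38e-18 J
e·E_h/ℏ = 6.67e-3 A

6.67e-3 A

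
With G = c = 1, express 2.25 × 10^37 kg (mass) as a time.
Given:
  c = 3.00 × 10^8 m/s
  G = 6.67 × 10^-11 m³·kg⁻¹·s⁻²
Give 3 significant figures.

55.6 s

Mass → time via G/c³.
2.25 × 10^37 kg × (G/c³) = 55.6 s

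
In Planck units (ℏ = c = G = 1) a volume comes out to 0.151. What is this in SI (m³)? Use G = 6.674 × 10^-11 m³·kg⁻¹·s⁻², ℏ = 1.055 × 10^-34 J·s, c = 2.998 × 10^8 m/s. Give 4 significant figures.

One Planck volume: V_P = (ℏG/c³)^(3/2) = 4.224 × 10^-105 m³.
0.151 × 4.224 × 10^-105 m³ = 6.378 × 10^-106 m³

6.378 × 10^-106 m³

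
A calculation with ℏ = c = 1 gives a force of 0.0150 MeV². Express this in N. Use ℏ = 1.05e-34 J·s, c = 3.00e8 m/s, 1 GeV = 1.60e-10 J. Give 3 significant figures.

0.0122 N

Force is [E]/[L] = [E]²/(ℏc); restore (ℏc)⁻¹.
1 GeV² → 1/(ℏc) × (1 GeV in J)² = 8.13e5 N.
Convert the energy scale: 0.0150 MeV² = 1.50e-8 GeV².
Result: 1.50e-8 × 8.13e5 = 0.0122 N.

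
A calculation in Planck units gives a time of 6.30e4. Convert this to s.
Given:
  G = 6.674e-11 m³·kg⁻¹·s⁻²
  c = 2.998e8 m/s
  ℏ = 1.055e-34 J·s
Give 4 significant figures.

One Planck time: t_P = √(ℏG/c⁵) = 5.392e-44 s.
6.30e4 × 5.392e-44 s = 3.397e-39 s

3.397e-39 s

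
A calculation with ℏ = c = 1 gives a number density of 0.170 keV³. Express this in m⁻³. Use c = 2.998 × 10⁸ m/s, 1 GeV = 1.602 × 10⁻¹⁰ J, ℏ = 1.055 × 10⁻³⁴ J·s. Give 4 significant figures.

2.209 × 10²⁸ m⁻³

Number density is [L]⁻³ = [E]³/(ℏc)³.
1 GeV³ → 1/(ℏc)³ × (1 GeV in J)³ = 1.299 × 10⁴⁷ m⁻³.
Convert the energy scale: 0.170 keV³ = 1.70 × 10⁻¹⁹ GeV³.
Result: 1.70 × 10⁻¹⁹ × 1.299 × 10⁴⁷ = 2.209 × 10²⁸ m⁻³.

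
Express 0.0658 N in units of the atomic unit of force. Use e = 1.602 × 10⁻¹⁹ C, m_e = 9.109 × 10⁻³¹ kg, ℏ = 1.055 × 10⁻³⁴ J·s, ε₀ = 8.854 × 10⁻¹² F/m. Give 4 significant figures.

8.005 × 10⁵

atomic unit of force: F_au = E_h/a₀ = m_e²e⁶/((4πε₀)³ℏ⁴) = 8.220 × 10⁻⁸ N.
0.0658 / 8.220 × 10⁻⁸ = 8.005 × 10⁵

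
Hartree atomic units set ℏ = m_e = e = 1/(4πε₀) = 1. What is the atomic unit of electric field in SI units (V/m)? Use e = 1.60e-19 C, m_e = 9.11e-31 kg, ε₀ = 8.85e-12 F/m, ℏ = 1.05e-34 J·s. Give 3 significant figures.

5.20e11 V/m

The unique combination of the constants set to 1 with dimensions of electric field is E_au = E_h/(e a₀) = m_e²e⁵/((4πε₀)³ℏ⁴).
E_h = 4.38e-18 J
a₀ = 5.26e-11 m
E_h/(e·a₀) = 5.20e11 V/m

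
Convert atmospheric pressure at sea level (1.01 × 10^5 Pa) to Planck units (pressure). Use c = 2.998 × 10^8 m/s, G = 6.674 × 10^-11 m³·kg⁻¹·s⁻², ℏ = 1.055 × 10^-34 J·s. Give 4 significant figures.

2.180 × 10^-109

Planck pressure: p_P = c⁷/(ℏG²) = 4.632 × 10^113 Pa.
1.01 × 10^5 / 4.632 × 10^113 = 2.180 × 10^-109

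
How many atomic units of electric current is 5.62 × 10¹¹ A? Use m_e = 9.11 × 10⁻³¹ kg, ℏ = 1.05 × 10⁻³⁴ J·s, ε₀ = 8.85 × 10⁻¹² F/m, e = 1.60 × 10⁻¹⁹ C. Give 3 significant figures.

atomic unit of electric current: I_au = e E_h/ℏ = m_e e⁵/((4πε₀)²ℏ³) = 6.67 × 10⁻³ A.
5.62 × 10¹¹ / 6.67 × 10⁻³ = 8.42 × 10¹³

8.42 × 10¹³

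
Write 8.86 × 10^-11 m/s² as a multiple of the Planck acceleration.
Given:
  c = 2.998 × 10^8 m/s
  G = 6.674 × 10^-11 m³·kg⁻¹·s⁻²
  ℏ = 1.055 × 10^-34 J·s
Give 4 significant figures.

1.593 × 10^-62

Planck acceleration: a_P = √(c⁷/(ℏG)) = 5.560 × 10^51 m/s².
8.86 × 10^-11 / 5.560 × 10^51 = 1.593 × 10^-62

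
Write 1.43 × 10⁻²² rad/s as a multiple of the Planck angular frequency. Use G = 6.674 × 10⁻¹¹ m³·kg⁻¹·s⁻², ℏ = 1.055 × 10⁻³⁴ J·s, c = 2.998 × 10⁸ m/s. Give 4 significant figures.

Planck angular frequency: ω_P = √(c⁵/(ℏG)) = 1.855 × 10⁴³ rad/s.
1.43 × 10⁻²² / 1.855 × 10⁴³ = 7.710 × 10⁻⁶⁶

7.710 × 10⁻⁶⁶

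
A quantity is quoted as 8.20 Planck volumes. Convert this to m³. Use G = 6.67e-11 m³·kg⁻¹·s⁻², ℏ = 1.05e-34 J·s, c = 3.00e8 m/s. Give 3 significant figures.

3.43e-104 m³

One Planck volume: V_P = (ℏG/c³)^(3/2) = 4.18e-105 m³.
8.20 × 4.18e-105 m³ = 3.43e-104 m³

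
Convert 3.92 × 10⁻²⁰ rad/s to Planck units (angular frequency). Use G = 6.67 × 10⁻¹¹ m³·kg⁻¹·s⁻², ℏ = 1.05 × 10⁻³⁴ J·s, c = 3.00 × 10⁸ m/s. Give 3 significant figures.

Planck angular frequency: ω_P = √(c⁵/(ℏG)) = 1.86 × 10⁴³ rad/s.
3.92 × 10⁻²⁰ / 1.86 × 10⁴³ = 2.10 × 10⁻⁶³

2.10 × 10⁻⁶³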